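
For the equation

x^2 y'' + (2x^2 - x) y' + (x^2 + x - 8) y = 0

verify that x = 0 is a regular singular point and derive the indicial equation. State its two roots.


Divide by x^2 to reach normal form y'' + P_1(x) y' + P_2(x) y = 0 with P_1(x) = 2 - 1/x and P_2(x) = 1 + 1/x - 8/x^2.
x = 0 is a singular point because the y'-coefficient 2 - 1/x has a pole at x = 0 and the y-coefficient 1 + 1/x - 8/x^2 has a pole at x = 0.
It is a regular singular point because x P_1(x) = p(x) = 2x - 1 and x^2 P_2(x) = q(x) = x^2 + x - 8 are polynomials, hence analytic at x = 0.
p(0) = -1,  q(0) = -8.
Indicial equation: r(r-1) + p(0) r + q(0) = 0, i.e. r^2 + (p(0) - 1) r + q(0) = 0, i.e. r^2 - 2 r - 8 = 0.
Discriminant: (-2)^2 - 4(-8) = 36, so r = (2 ± 6)/2.
Solving: r_1 = 4, r_2 = -2.

indicial: r^2 - 2 r - 8 = 0; roots r_1 = 4, r_2 = -2


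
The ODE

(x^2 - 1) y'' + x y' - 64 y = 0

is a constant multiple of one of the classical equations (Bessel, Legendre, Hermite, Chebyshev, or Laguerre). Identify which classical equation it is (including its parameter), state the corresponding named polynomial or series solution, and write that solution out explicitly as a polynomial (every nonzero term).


All three coefficients share the factor -1; dividing through by -1 gives  (1 - x^2) y'' - x y' + 64 y = 0.
This matches the Chebyshev equation (1 - x^2) y'' - x y' + n^2 y = 0 (note the -x y' term, not -2x y') with n^2 = 64, so n = 8; the polynomial solution is T_8(x).
With y = sum_k a_k x^k, matching x^k gives (k+2)(k+1) a_{k+2} = (k^2 - n^2) a_k = (k - 8)(k + 8) a_k. The right side vanishes at k = 8, so the series with the parity of 8 terminates at degree 8.
Standard normalization: leading coefficient of T_n is 2^(n-1), so a_8 = 2^7 = 128. Work downward with a_k = (k+1)(k+2) a_{k+2} / ((k - 8)(k + 8)):
  a_6 = (7)(8)(128) / ((6 - 8)(6 + 8)) = 7168/(-28) = -256
  a_4 = (5)(6)(-256) / ((4 - 8)(4 + 8)) = -7680/(-48) = 160
  a_2 = (3)(4)(160) / ((2 - 8)(2 + 8)) = 1920/(-60) = -32
  a_0 = (1)(2)(-32) / ((0 - 8)(0 + 8)) = -64/(-64) = 1
Hence T_8(x) = 128 x^8 - 256 x^6 + 160 x^4 - 32 x^2 + 1.

T_8(x); series = 128 x^8 - 256 x^6 + 160 x^4 - 32 x^2 + 1


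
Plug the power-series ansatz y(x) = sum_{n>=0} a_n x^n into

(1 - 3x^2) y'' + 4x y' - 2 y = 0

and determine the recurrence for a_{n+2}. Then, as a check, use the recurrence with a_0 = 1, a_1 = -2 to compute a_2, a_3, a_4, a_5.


Substitute y = sum_n a_n x^n.
(1 - 3 x^2) y'' contributes (n+2)(n+1) a_{n+2} - 3 n(n-1) a_n at x^n.
4 x y'(x) contributes 4 n a_n at x^n.
-2 y(x) contributes -2 a_n at x^n.
Matching x^n: (n+2)(n+1) a_{n+2} + (-3 n(n-1) + 4 n - 2) a_n = 0.
Thus a_{n+2} = (3 n(n-1) - 4 n + 2) / ((n+1)(n+2)) * a_n.

Check with a_0 = 1, a_1 = -2 (apply the recurrence for n = 0, 1, 2, 3): a_0 = 1, a_1 = -2, a_2 = 1, a_3 = 2/3, a_4 = 0, a_5 = 4/15.

a_(n+2) = (3 n(n-1) - 4 n + 2) / ((n+1)(n+2)) * a_n; check: a_0 = 1, a_1 = -2, a_2 = 1, a_3 = 2/3, a_4 = 0, a_5 = 4/15


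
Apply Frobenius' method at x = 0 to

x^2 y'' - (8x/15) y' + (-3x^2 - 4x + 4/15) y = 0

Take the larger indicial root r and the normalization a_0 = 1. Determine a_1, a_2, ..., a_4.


Write in Frobenius form y'' + (p(x)/x) y' + (q(x)/x^2) y = 0:
  p(x) = -8/15,  q(x) = -3x^2 - 4x + 4/15.
Indicial equation: r(r-1) + (-8/15) r + (4/15) = 0 -> roots r_1 = 4/3, r_2 = 1/5.
Take r = r_1 = 4/3. Let y(x) = x^r sum_{n>=0} a_n x^n with a_0 = 1.
Substitute y = x^r sum a_n x^n and match x^{r+n}. The recurrence is
  D(n) a_n - 4 a_{n-1} - 3 a_{n-2} = 0,  where D(n) = (r+n)(r+n-1) + (-8/15)(r+n) + (4/15).
  a_n = [4 a_{n-1} + 3 a_{n-2}] / D(n).
Since the indicial polynomial factors as (r - r_1)(r - r_2), D(n) = (r_1 + n - r_1)(r_1 + n - r_2) = n(n + 17/15).
Evaluating step by step (a_0 = 1):
  n = 1: D(1) = 1(1 + 17/15) = 32/15; numerator = 4(1) = 4; a_1 = (4)/(32/15) = 15/8
  n = 2: D(2) = 2(2 + 17/15) = 94/15; numerator = 4(15/8) + 3(1) = 21/2; a_2 = (21/2)/(94/15) = 315/188
  n = 3: D(3) = 3(3 + 17/15) = 62/5; numerator = 4(315/188) + 3(15/8) = 4635/376; a_3 = (4635/376)/(62/5) = 23175/23312
  n = 4: D(4) = 4(4 + 17/15) = 308/15; numerator = 4(23175/23312) + 3(315/188) = 26235/2914; a_4 = (26235/2914)/(308/15) = 35775/81592

r = 4/3; a_0 = 1; a_1 = 15/8; a_2 = 315/188; a_3 = 23175/23312; a_4 = 35775/81592


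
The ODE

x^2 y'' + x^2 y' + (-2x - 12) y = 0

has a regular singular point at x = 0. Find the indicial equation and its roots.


Divide by x^2 to reach normal form y'' + P_1(x) y' + P_2(x) y = 0 with P_1(x) = 1 and P_2(x) = -2/x - 12/x^2.
x = 0 is a singular point because the y-coefficient -2/x - 12/x^2 has a pole at x = 0.
It is a regular singular point because x P_1(x) = p(x) = x and x^2 P_2(x) = q(x) = -2x - 12 are polynomials, hence analytic at x = 0.
p(0) = 0,  q(0) = -12.
Indicial equation: r(r-1) + p(0) r + q(0) = 0, i.e. r^2 + (p(0) - 1) r + q(0) = 0, i.e. r^2 - 1 r - 12 = 0.
Discriminant: (-1)^2 - 4(-12) = 49, so r = (1 ± 7)/2.
Solving: r_1 = 4, r_2 = -3.

indicial: r^2 - 1 r - 12 = 0; roots r_1 = 4, r_2 = -3


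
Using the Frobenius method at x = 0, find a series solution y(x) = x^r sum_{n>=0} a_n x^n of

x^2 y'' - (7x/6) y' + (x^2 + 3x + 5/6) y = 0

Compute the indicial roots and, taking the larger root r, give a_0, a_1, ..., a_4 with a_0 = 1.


Write in Frobenius form y'' + (p(x)/x) y' + (q(x)/x^2) y = 0:
  p(x) = -7/6,  q(x) = x^2 + 3x + 5/6.
Indicial equation: r(r-1) + (-7/6) r + (5/6) = 0 -> roots r_1 = 5/3, r_2 = 1/2.
Take r = r_1 = 5/3. Let y(x) = x^r sum_{n>=0} a_n x^n with a_0 = 1.
Substitute y = x^r sum a_n x^n and match x^{r+n}. The recurrence is
  D(n) a_n + 3 a_{n-1} + 1 a_{n-2} = 0,  where D(n) = (r+n)(r+n-1) + (-7/6)(r+n) + (5/6).
  a_n = [-3 a_{n-1} - 1 a_{n-2}] / D(n).
Since the indicial polynomial factors as (r - r_1)(r - r_2), D(n) = (r_1 + n - r_1)(r_1 + n - r_2) = n(n + 7/6).
Evaluating step by step (a_0 = 1):
  n = 1: D(1) = 1(1 + 7/6) = 13/6; numerator = -3(1) = -3; a_1 = (-3)/(13/6) = -18/13
  n = 2: D(2) = 2(2 + 7/6) = 19/3; numerator = -3(-18/13) - 1(1) = 41/13; a_2 = (41/13)/(19/3) = 123/247
  n = 3: D(3) = 3(3 + 7/6) = 25/2; numerator = -3(123/247) - 1(-18/13) = -27/247; a_3 = (-27/247)/(25/2) = -54/6175
  n = 4: D(4) = 4(4 + 7/6) = 62/3; numerator = -3(-54/6175) - 1(123/247) = -2913/6175; a_4 = (-2913/6175)/(62/3) = -8739/382850

r = 5/3; a_0 = 1; a_1 = -18/13; a_2 = 123/247; a_3 = -54/6175; a_4 = -8739/382850


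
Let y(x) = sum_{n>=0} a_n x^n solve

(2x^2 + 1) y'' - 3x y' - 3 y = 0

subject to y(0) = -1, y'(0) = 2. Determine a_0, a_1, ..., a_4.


Ansatz: y(x) = sum_{n>=0} a_n x^n, so y'(x) = sum_{n>=1} n a_n x^(n-1) and y''(x) = sum_{n>=2} n(n-1) a_n x^(n-2).
Substitute into P(x) y'' + Q(x) y' + R(x) y = 0 with P(x) = 2x^2 + 1, Q(x) = -3x, R(x) = -3, and match powers of x.
Initial conditions: a_0 = -1, a_1 = 2.
Setting the coefficient of each power of x to zero and solving order by order (substituting the coefficients already found):
  x^0: 2 a_2 - 3 a_0 = 0  ->  2 a_2 = 3 a_0 = -3  ->  a_2 = -3/2
  x^1: 6 a_3 - 6 a_1 = 0  ->  6 a_3 = 6 a_1 = 12  ->  a_3 = 2
  x^2: 12 a_4 - 5 a_2 = 0  ->  12 a_4 = 5 a_2 = -15/2  ->  a_4 = -5/8
Truncated series: y(x) = -1 + 2 x - (3/2) x^2 + 2 x^3 - (5/8) x^4 + O(x^5).

a_0 = -1; a_1 = 2; a_2 = -3/2; a_3 = 2; a_4 = -5/8


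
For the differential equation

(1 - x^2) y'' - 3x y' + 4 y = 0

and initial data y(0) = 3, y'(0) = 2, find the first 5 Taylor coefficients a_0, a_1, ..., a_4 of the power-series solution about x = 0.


Ansatz: y(x) = sum_{n>=0} a_n x^n, so y'(x) = sum_{n>=1} n a_n x^(n-1) and y''(x) = sum_{n>=2} n(n-1) a_n x^(n-2).
Substitute into P(x) y'' + Q(x) y' + R(x) y = 0 with P(x) = 1 - x^2, Q(x) = -3x, R(x) = 4, and match powers of x.
Initial conditions: a_0 = 3, a_1 = 2.
Setting the coefficient of each power of x to zero and solving order by order (substituting the coefficients already found):
  x^0: 2 a_2 + 4 a_0 = 0  ->  2 a_2 = -4 a_0 = -12  ->  a_2 = -6
  x^1: 6 a_3 + a_1 = 0  ->  6 a_3 = -a_1 = -2  ->  a_3 = -1/3
  x^2: 12 a_4 - 4 a_2 = 0  ->  12 a_4 = 4 a_2 = -24  ->  a_4 = -2
Truncated series: y(x) = 3 + 2 x - 6 x^2 - (1/3) x^3 - 2 x^4 + O(x^5).

a_0 = 3; a_1 = 2; a_2 = -6; a_3 = -1/3; a_4 = -2


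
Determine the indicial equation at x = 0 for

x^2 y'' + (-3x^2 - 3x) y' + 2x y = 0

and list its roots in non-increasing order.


Divide by x^2 to reach normal form y'' + P_1(x) y' + P_2(x) y = 0 with P_1(x) = -3 - 3/x and P_2(x) = 2/x.
x = 0 is a singular point because the y'-coefficient -3 - 3/x has a pole at x = 0 and the y-coefficient 2/x has a pole at x = 0.
It is a regular singular point because x P_1(x) = p(x) = -3x - 3 and x^2 P_2(x) = q(x) = 2x are polynomials, hence analytic at x = 0.
p(0) = -3,  q(0) = 0.
Indicial equation: r(r-1) + p(0) r + q(0) = 0, i.e. r^2 + (p(0) - 1) r + q(0) = 0, i.e. r^2 - 4 r = 0.
Discriminant: (-4)^2 - 4(0) = 16, so r = (4 ± 4)/2.
Solving: r_1 = 4, r_2 = 0.

indicial: r^2 - 4 r = 0; roots r_1 = 4, r_2 = 0


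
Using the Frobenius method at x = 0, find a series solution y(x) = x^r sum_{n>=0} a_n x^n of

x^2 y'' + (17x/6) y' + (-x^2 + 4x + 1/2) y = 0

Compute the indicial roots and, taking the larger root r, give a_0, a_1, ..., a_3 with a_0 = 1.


Write in Frobenius form y'' + (p(x)/x) y' + (q(x)/x^2) y = 0:
  p(x) = 17/6,  q(x) = -x^2 + 4x + 1/2.
Indicial equation: r(r-1) + (17/6) r + (1/2) = 0 -> roots r_1 = -1/3, r_2 = -3/2.
Take r = r_1 = -1/3. Let y(x) = x^r sum_{n>=0} a_n x^n with a_0 = 1.
Substitute y = x^r sum a_n x^n and match x^{r+n}. The recurrence is
  D(n) a_n + 4 a_{n-1} - 1 a_{n-2} = 0,  where D(n) = (r+n)(r+n-1) + (17/6)(r+n) + (1/2).
  a_n = [-4 a_{n-1} + 1 a_{n-2}] / D(n).
Since the indicial polynomial factors as (r - r_1)(r - r_2), D(n) = (r_1 + n - r_1)(r_1 + n - r_2) = n(n + 7/6).
Evaluating step by step (a_0 = 1):
  n = 1: D(1) = 1(1 + 7/6) = 13/6; numerator = -4(1) = -4; a_1 = (-4)/(13/6) = -24/13
  n = 2: D(2) = 2(2 + 7/6) = 19/3; numerator = -4(-24/13) + 1(1) = 109/13; a_2 = (109/13)/(19/3) = 327/247
  n = 3: D(3) = 3(3 + 7/6) = 25/2; numerator = -4(327/247) + 1(-24/13) = -1764/247; a_3 = (-1764/247)/(25/2) = -3528/6175

r = -1/3; a_0 = 1; a_1 = -24/13; a_2 = 327/247; a_3 = -3528/6175


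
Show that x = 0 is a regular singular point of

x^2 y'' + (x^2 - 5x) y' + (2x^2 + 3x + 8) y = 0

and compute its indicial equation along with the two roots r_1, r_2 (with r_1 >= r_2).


Divide by x^2 to reach normal form y'' + P_1(x) y' + P_2(x) y = 0 with P_1(x) = 1 - 5/x and P_2(x) = 2 + 3/x + 8/x^2.
x = 0 is a singular point because the y'-coefficient 1 - 5/x has a pole at x = 0 and the y-coefficient 2 + 3/x + 8/x^2 has a pole at x = 0.
It is a regular singular point because x P_1(x) = p(x) = x - 5 and x^2 P_2(x) = q(x) = 2x^2 + 3x + 8 are polynomials, hence analytic at x = 0.
p(0) = -5,  q(0) = 8.
Indicial equation: r(r-1) + p(0) r + q(0) = 0, i.e. r^2 + (p(0) - 1) r + q(0) = 0, i.e. r^2 - 6 r + 8 = 0.
Discriminant: (-6)^2 - 4(8) = 4, so r = (6 ± 2)/2.
Solving: r_1 = 4, r_2 = 2.

indicial: r^2 - 6 r + 8 = 0; roots r_1 = 4, r_2 = 2


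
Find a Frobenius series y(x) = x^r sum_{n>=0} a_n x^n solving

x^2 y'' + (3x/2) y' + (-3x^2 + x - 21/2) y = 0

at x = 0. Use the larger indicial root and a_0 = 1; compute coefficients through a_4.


Write in Frobenius form y'' + (p(x)/x) y' + (q(x)/x^2) y = 0:
  p(x) = 3/2,  q(x) = -3x^2 + x - 21/2.
Indicial equation: r(r-1) + (3/2) r + (-21/2) = 0 -> roots r_1 = 3, r_2 = -7/2.
Take r = r_1 = 3. Let y(x) = x^r sum_{n>=0} a_n x^n with a_0 = 1.
Substitute y = x^r sum a_n x^n and match x^{r+n}. The recurrence is
  D(n) a_n + 1 a_{n-1} - 3 a_{n-2} = 0,  where D(n) = (r+n)(r+n-1) + (3/2)(r+n) + (-21/2).
  a_n = [-1 a_{n-1} + 3 a_{n-2}] / D(n).
Since the indicial polynomial factors as (r - r_1)(r - r_2), D(n) = (r_1 + n - r_1)(r_1 + n - r_2) = n(n + 13/2).
Evaluating step by step (a_0 = 1):
  n = 1: D(1) = 1(1 + 13/2) = 15/2; numerator = -1(1) = -1; a_1 = (-1)/(15/2) = -2/15
  n = 2: D(2) = 2(2 + 13/2) = 17; numerator = -1(-2/15) + 3(1) = 47/15; a_2 = (47/15)/(17) = 47/255
  n = 3: D(3) = 3(3 + 13/2) = 57/2; numerator = -1(47/255) + 3(-2/15) = -149/255; a_3 = (-149/255)/(57/2) = -298/14535
  n = 4: D(4) = 4(4 + 13/2) = 42; numerator = -1(-298/14535) + 3(47/255) = 1667/2907; a_4 = (1667/2907)/(42) = 1667/122094

r = 3; a_0 = 1; a_1 = -2/15; a_2 = 47/255; a_3 = -298/14535; a_4 = 1667/122094


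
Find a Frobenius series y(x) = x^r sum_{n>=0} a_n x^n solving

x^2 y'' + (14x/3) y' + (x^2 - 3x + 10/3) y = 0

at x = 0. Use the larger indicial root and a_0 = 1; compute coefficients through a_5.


Write in Frobenius form y'' + (p(x)/x) y' + (q(x)/x^2) y = 0:
  p(x) = 14/3,  q(x) = x^2 - 3x + 10/3.
Indicial equation: r(r-1) + (14/3) r + (10/3) = 0 -> roots r_1 = -5/3, r_2 = -2.
Take r = r_1 = -5/3. Let y(x) = x^r sum_{n>=0} a_n x^n with a_0 = 1.
Substitute y = x^r sum a_n x^n and match x^{r+n}. The recurrence is
  D(n) a_n - 3 a_{n-1} + 1 a_{n-2} = 0,  where D(n) = (r+n)(r+n-1) + (14/3)(r+n) + (10/3).
  a_n = [3 a_{n-1} - 1 a_{n-2}] / D(n).
Since the indicial polynomial factors as (r - r_1)(r - r_2), D(n) = (r_1 + n - r_1)(r_1 + n - r_2) = n(n + 1/3).
Evaluating step by step (a_0 = 1):
  n = 1: D(1) = 1(1 + 1/3) = 4/3; numerator = 3(1) = 3; a_1 = (3)/(4/3) = 9/4
  n = 2: D(2) = 2(2 + 1/3) = 14/3; numerator = 3(9/4) - 1(1) = 23/4; a_2 = (23/4)/(14/3) = 69/56
  n = 3: D(3) = 3(3 + 1/3) = 10; numerator = 3(69/56) - 1(9/4) = 81/56; a_3 = (81/56)/(10) = 81/560
  n = 4: D(4) = 4(4 + 1/3) = 52/3; numerator = 3(81/560) - 1(69/56) = -447/560; a_4 = (-447/560)/(52/3) = -1341/29120
  n = 5: D(5) = 5(5 + 1/3) = 80/3; numerator = 3(-1341/29120) - 1(81/560) = -1647/5824; a_5 = (-1647/5824)/(80/3) = -4941/465920

r = -5/3; a_0 = 1; a_1 = 9/4; a_2 = 69/56; a_3 = 81/560; a_4 = -1341/29120; a_5 = -4941/465920


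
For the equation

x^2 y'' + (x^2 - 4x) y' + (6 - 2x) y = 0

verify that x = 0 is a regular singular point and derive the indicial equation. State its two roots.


Divide by x^2 to reach normal form y'' + P_1(x) y' + P_2(x) y = 0 with P_1(x) = 1 - 4/x and P_2(x) = -2/x + 6/x^2.
x = 0 is a singular point because the y'-coefficient 1 - 4/x has a pole at x = 0 and the y-coefficient -2/x + 6/x^2 has a pole at x = 0.
It is a regular singular point because x P_1(x) = p(x) = x - 4 and x^2 P_2(x) = q(x) = 6 - 2x are polynomials, hence analytic at x = 0.
p(0) = -4,  q(0) = 6.
Indicial equation: r(r-1) + p(0) r + q(0) = 0, i.e. r^2 + (p(0) - 1) r + q(0) = 0, i.e. r^2 - 5 r + 6 = 0.
Discriminant: (-5)^2 - 4(6) = 1, so r = (5 ± 1)/2.
Solving: r_1 = 3, r_2 = 2.

indicial: r^2 - 5 r + 6 = 0; roots r_1 = 3, r_2 = 2


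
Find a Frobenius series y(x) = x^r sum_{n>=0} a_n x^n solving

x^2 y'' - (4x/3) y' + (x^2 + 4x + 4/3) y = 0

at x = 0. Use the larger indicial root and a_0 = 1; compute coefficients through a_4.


Write in Frobenius form y'' + (p(x)/x) y' + (q(x)/x^2) y = 0:
  p(x) = -4/3,  q(x) = x^2 + 4x + 4/3.
Indicial equation: r(r-1) + (-4/3) r + (4/3) = 0 -> roots r_1 = 4/3, r_2 = 1.
Take r = r_1 = 4/3. Let y(x) = x^r sum_{n>=0} a_n x^n with a_0 = 1.
Substitute y = x^r sum a_n x^n and match x^{r+n}. The recurrence is
  D(n) a_n + 4 a_{n-1} + 1 a_{n-2} = 0,  where D(n) = (r+n)(r+n-1) + (-4/3)(r+n) + (4/3).
  a_n = [-4 a_{n-1} - 1 a_{n-2}] / D(n).
Since the indicial polynomial factors as (r - r_1)(r - r_2), D(n) = (r_1 + n - r_1)(r_1 + n - r_2) = n(n + 1/3).
Evaluating step by step (a_0 = 1):
  n = 1: D(1) = 1(1 + 1/3) = 4/3; numerator = -4(1) = -4; a_1 = (-4)/(4/3) = -3
  n = 2: D(2) = 2(2 + 1/3) = 14/3; numerator = -4(-3) - 1(1) = 11; a_2 = (11)/(14/3) = 33/14
  n = 3: D(3) = 3(3 + 1/3) = 10; numerator = -4(33/14) - 1(-3) = -45/7; a_3 = (-45/7)/(10) = -9/14
  n = 4: D(4) = 4(4 + 1/3) = 52/3; numerator = -4(-9/14) - 1(33/14) = 3/14; a_4 = (3/14)/(52/3) = 9/728

r = 4/3; a_0 = 1; a_1 = -3; a_2 = 33/14; a_3 = -9/14; a_4 = 9/728


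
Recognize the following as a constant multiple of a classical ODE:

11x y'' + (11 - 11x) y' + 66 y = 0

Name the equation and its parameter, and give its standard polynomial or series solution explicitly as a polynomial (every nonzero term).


All three coefficients share the factor 11; dividing through by 11 gives  x y'' + (1 - x) y' + 6 y = 0.
This matches the Laguerre equation x y'' + (1 - x) y' + n y = 0 with n = 6; the polynomial solution is L_6(x).
With y = sum_k a_k x^k, matching x^k gives (k+1)k a_{k+1} + (k+1) a_{k+1} - k a_k + n a_k = 0, i.e. (k+1)^2 a_{k+1} = (k - n) a_k = (k - 6) a_k. The right side vanishes at k = 6, so the series terminates at degree 6.
Standard normalization L_n(0) = 1 gives a_0 = 1. Work upward with a_{k+1} = (k - 6) a_k / (k+1)^2:
  a_1 = (0 - 6)(1) / 1^2 = -6/1 = -6
  a_2 = (1 - 6)(-6) / 2^2 = 30/4 = 15/2
  a_3 = (2 - 6)(15/2) / 3^2 = -30/9 = -10/3
  a_4 = (3 - 6)(-10/3) / 4^2 = 10/16 = 5/8
  a_5 = (4 - 6)(5/8) / 5^2 = (-5/4)/25 = -1/20
  a_6 = (5 - 6)(-1/20) / 6^2 = (1/20)/36 = 1/720
Hence L_6(x) = x^6/720 - x^5/20 + 5 x^4/8 - 10 x^3/3 + 15 x^2/2 - 6 x + 1.

L_6(x); series = x^6/720 - x^5/20 + 5 x^4/8 - 10 x^3/3 + 15 x^2/2 - 6 x + 1


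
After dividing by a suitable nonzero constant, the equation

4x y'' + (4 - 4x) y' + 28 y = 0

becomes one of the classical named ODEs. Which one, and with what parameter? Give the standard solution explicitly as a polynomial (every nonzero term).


All three coefficients share the factor 4; dividing through by 4 gives  x y'' + (1 - x) y' + 7 y = 0.
This matches the Laguerre equation x y'' + (1 - x) y' + n y = 0 with n = 7; the polynomial solution is L_7(x).
With y = sum_k a_k x^k, matching x^k gives (k+1)k a_{k+1} + (k+1) a_{k+1} - k a_k + n a_k = 0, i.e. (k+1)^2 a_{k+1} = (k - n) a_k = (k - 7) a_k. The right side vanishes at k = 7, so the series terminates at degree 7.
Standard normalization L_n(0) = 1 gives a_0 = 1. Work upward with a_{k+1} = (k - 7) a_k / (k+1)^2:
  a_1 = (0 - 7)(1) / 1^2 = -7/1 = -7
  a_2 = (1 - 7)(-7) / 2^2 = 42/4 = 21/2
  a_3 = (2 - 7)(21/2) / 3^2 = (-105/2)/9 = -35/6
  a_4 = (3 - 7)(-35/6) / 4^2 = (70/3)/16 = 35/24
  a_5 = (4 - 7)(35/24) / 5^2 = (-35/8)/25 = -7/40
  a_6 = (5 - 7)(-7/40) / 6^2 = (7/20)/36 = 7/720
  a_7 = (6 - 7)(7/720) / 7^2 = (-7/720)/49 = -1/5040
Hence L_7(x) = -x^7/5040 + 7 x^6/720 - 7 x^5/40 + 35 x^4/24 - 35 x^3/6 + 21 x^2/2 - 7 x + 1.

L_7(x); series = -x^7/5040 + 7 x^6/720 - 7 x^5/40 + 35 x^4/24 - 35 x^3/6 + 21 x^2/2 - 7 x + 1


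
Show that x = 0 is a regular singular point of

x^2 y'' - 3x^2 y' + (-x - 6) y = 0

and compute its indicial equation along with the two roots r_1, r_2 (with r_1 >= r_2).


Divide by x^2 to reach normal form y'' + P_1(x) y' + P_2(x) y = 0 with P_1(x) = -3 and P_2(x) = -1/x - 6/x^2.
x = 0 is a singular point because the y-coefficient -1/x - 6/x^2 has a pole at x = 0.
It is a regular singular point because x P_1(x) = p(x) = -3x and x^2 P_2(x) = q(x) = -x - 6 are polynomials, hence analytic at x = 0.
p(0) = 0,  q(0) = -6.
Indicial equation: r(r-1) + p(0) r + q(0) = 0, i.e. r^2 + (p(0) - 1) r + q(0) = 0, i.e. r^2 - 1 r - 6 = 0.
Discriminant: (-1)^2 - 4(-6) = 25, so r = (1 ± 5)/2.
Solving: r_1 = 3, r_2 = -2.

indicial: r^2 - 1 r - 6 = 0; roots r_1 = 3, r_2 = -2


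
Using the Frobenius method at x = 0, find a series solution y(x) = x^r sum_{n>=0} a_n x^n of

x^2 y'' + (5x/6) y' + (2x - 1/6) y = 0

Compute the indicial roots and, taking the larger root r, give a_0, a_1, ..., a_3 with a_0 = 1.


Write in Frobenius form y'' + (p(x)/x) y' + (q(x)/x^2) y = 0:
  p(x) = 5/6,  q(x) = 2x - 1/6.
Indicial equation: r(r-1) + (5/6) r + (-1/6) = 0 -> roots r_1 = 1/2, r_2 = -1/3.
Take r = r_1 = 1/2. Let y(x) = x^r sum_{n>=0} a_n x^n with a_0 = 1.
Substitute y = x^r sum a_n x^n and match x^{r+n}. The recurrence is
  D(n) a_n + 2 a_{n-1} = 0,  where D(n) = (r+n)(r+n-1) + (5/6)(r+n) + (-1/6).
  a_n = -2 / D(n) * a_{n-1}.
Since the indicial polynomial factors as (r - r_1)(r - r_2), D(n) = (r_1 + n - r_1)(r_1 + n - r_2) = n(n + 5/6).
Evaluating step by step (a_0 = 1):
  n = 1: D(1) = 1(1 + 5/6) = 11/6; numerator = -2(1) = -2; a_1 = (-2)/(11/6) = -12/11
  n = 2: D(2) = 2(2 + 5/6) = 17/3; numerator = -2(-12/11) = 24/11; a_2 = (24/11)/(17/3) = 72/187
  n = 3: D(3) = 3(3 + 5/6) = 23/2; numerator = -2(72/187) = -144/187; a_3 = (-144/187)/(23/2) = -288/4301

r = 1/2; a_0 = 1; a_1 = -12/11; a_2 = 72/187; a_3 = -288/4301


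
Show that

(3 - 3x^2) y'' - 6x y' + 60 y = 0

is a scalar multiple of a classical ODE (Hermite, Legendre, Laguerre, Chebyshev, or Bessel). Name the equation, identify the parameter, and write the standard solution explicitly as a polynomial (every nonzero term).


All three coefficients share the factor 3; dividing through by 3 gives  (1 - x^2) y'' - 2x y' + 20 y = 0.
This matches the Legendre equation (1 - x^2) y'' - 2x y' + n(n+1) y = 0 (note the -2x y' term) with n(n+1) = 20, so n = 4; the polynomial solution is P_4(x).
With y = sum_k a_k x^k, matching x^k gives (k+2)(k+1) a_{k+2} = [k(k+1) - n(n+1)] a_k = (k - 4)(k + 5) a_k. The right side vanishes at k = 4, so the series with the parity of 4 terminates at degree 4.
Standard normalization (P_n(1) = 1): leading coefficient (2n)!/(2^n (n!)^2) = 40320/(16*576) = 35/8, so a_4 = 35/8. Work downward with a_k = (k+1)(k+2) a_{k+2} / ((k - 4)(k + 5)):
  a_2 = (3)(4)(35/8) / ((2 - 4)(2 + 5)) = (105/2)/(-14) = -15/4
  a_0 = (1)(2)(-15/4) / ((0 - 4)(0 + 5)) = (-15/2)/(-20) = 3/8
Hence P_4(x) = 35 x^4/8 - 15 x^2/4 + 3/8.

P_4(x); series = 35 x^4/8 - 15 x^2/4 + 3/8


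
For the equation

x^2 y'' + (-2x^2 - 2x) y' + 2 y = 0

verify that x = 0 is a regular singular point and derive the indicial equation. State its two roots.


Divide by x^2 to reach normal form y'' + P_1(x) y' + P_2(x) y = 0 with P_1(x) = -2 - 2/x and P_2(x) = 2/x^2.
x = 0 is a singular point because the y'-coefficient -2 - 2/x has a pole at x = 0 and the y-coefficient 2/x^2 has a pole at x = 0.
It is a regular singular point because x P_1(x) = p(x) = -2x - 2 and x^2 P_2(x) = q(x) = 2 are polynomials, hence analytic at x = 0.
p(0) = -2,  q(0) = 2.
Indicial equation: r(r-1) + p(0) r + q(0) = 0, i.e. r^2 + (p(0) - 1) r + q(0) = 0, i.e. r^2 - 3 r + 2 = 0.
Discriminant: (-3)^2 - 4(2) = 1, so r = (3 ± 1)/2.
Solving: r_1 = 2, r_2 = 1.

indicial: r^2 - 3 r + 2 = 0; roots r_1 = 2, r_2 = 1


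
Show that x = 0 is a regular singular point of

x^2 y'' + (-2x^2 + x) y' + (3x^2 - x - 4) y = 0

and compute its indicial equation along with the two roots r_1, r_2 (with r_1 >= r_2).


Divide by x^2 to reach normal form y'' + P_1(x) y' + P_2(x) y = 0 with P_1(x) = -2 + 1/x and P_2(x) = 3 - 1/x - 4/x^2.
x = 0 is a singular point because the y'-coefficient -2 + 1/x has a pole at x = 0 and the y-coefficient 3 - 1/x - 4/x^2 has a pole at x = 0.
It is a regular singular point because x P_1(x) = p(x) = 1 - 2x and x^2 P_2(x) = q(x) = 3x^2 - x - 4 are polynomials, hence analytic at x = 0.
p(0) = 1,  q(0) = -4.
Indicial equation: r(r-1) + p(0) r + q(0) = 0, i.e. r^2 + (p(0) - 1) r + q(0) = 0, i.e. r^2 - 4 = 0.
Discriminant: (0)^2 - 4(-4) = 16, so r = (0 ± 4)/2.
Solving: r_1 = 2, r_2 = -2.

indicial: r^2 - 4 = 0; roots r_1 = 2, r_2 = -2


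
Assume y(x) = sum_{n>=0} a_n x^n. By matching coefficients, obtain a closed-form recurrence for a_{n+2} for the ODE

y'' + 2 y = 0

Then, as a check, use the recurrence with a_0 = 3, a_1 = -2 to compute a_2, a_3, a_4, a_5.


Substitute y = sum_n a_n x^n into y'' + (const) y = 0.
y''(x) = sum_{n>=0} (n+2)(n+1) a_{n+2} x^n.
The ODE becomes sum_n [(n+2)(n+1) a_{n+2} + 2 a_n] x^n = 0.
Setting each coefficient to zero gives the recurrence:
  (n+2)(n+1) a_{n+2} + 2 a_n = 0,
  a_{n+2} = -2 / ((n+1)(n+2)) a_n.

Check with a_0 = 3, a_1 = -2 (apply the recurrence for n = 0, 1, 2, 3): a_0 = 3, a_1 = -2, a_2 = -3, a_3 = 2/3, a_4 = 1/2, a_5 = -1/15.

a_{n+2} = -2/((n+1)(n+2)) * a_n; check: a_0 = 3, a_1 = -2, a_2 = -3, a_3 = 2/3, a_4 = 1/2, a_5 = -1/15


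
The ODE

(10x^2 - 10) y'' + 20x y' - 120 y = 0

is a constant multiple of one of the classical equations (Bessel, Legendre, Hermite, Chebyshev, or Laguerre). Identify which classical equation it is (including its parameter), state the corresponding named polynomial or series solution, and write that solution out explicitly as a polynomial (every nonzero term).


All three coefficients share the factor -10; dividing through by -10 gives  (1 - x^2) y'' - 2x y' + 12 y = 0.
This matches the Legendre equation (1 - x^2) y'' - 2x y' + n(n+1) y = 0 (note the -2x y' term) with n(n+1) = 12, so n = 3; the polynomial solution is P_3(x).
With y = sum_k a_k x^k, matching x^k gives (k+2)(k+1) a_{k+2} = [k(k+1) - n(n+1)] a_k = (k - 3)(k + 4) a_k. The right side vanishes at k = 3, so the series with the parity of 3 terminates at degree 3.
Standard normalization (P_n(1) = 1): leading coefficient (2n)!/(2^n (n!)^2) = 720/(8*36) = 5/2, so a_3 = 5/2. Work downward with a_k = (k+1)(k+2) a_{k+2} / ((k - 3)(k + 4)):
  a_1 = (2)(3)(5/2) / ((1 - 3)(1 + 4)) = 15/(-10) = -3/2
Hence P_3(x) = 5 x^3/2 - 3 x/2.

P_3(x); series = 5 x^3/2 - 3 x/2


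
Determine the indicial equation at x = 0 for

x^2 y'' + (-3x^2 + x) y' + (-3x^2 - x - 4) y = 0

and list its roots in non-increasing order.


Divide by x^2 to reach normal form y'' + P_1(x) y' + P_2(x) y = 0 with P_1(x) = -3 + 1/x and P_2(x) = -3 - 1/x - 4/x^2.
x = 0 is a singular point because the y'-coefficient -3 + 1/x has a pole at x = 0 and the y-coefficient -3 - 1/x - 4/x^2 has a pole at x = 0.
It is a regular singular point because x P_1(x) = p(x) = 1 - 3x and x^2 P_2(x) = q(x) = -3x^2 - x - 4 are polynomials, hence analytic at x = 0.
p(0) = 1,  q(0) = -4.
Indicial equation: r(r-1) + p(0) r + q(0) = 0, i.e. r^2 + (p(0) - 1) r + q(0) = 0, i.e. r^2 - 4 = 0.
Discriminant: (0)^2 - 4(-4) = 16, so r = (0 ± 4)/2.
Solving: r_1 = 2, r_2 = -2.

indicial: r^2 - 4 = 0; roots r_1 = 2, r_2 = -2


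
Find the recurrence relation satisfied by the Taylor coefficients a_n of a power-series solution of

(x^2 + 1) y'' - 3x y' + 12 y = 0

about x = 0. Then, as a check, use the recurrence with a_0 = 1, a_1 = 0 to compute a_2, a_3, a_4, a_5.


Substitute y = sum_n a_n x^n.
(1 + 1 x^2) y'' contributes (n+2)(n+1) a_{n+2} + n(n-1) a_n at x^n.
-3 x y'(x) contributes -3 n a_n at x^n.
12 y(x) contributes 12 a_n at x^n.
Matching x^n: (n+2)(n+1) a_{n+2} + (n(n-1) - 3 n + 12) a_n = 0.
Thus a_{n+2} = (-n(n-1) + 3 n - 12) / ((n+1)(n+2)) * a_n.

Check with a_0 = 1, a_1 = 0 (apply the recurrence for n = 0, 1, 2, 3): a_0 = 1, a_1 = 0, a_2 = -6, a_3 = 0, a_4 = 4, a_5 = 0.

a_(n+2) = (-n(n-1) + 3 n - 12) / ((n+1)(n+2)) * a_n; check: a_0 = 1, a_1 = 0, a_2 = -6, a_3 = 0, a_4 = 4, a_5 = 0


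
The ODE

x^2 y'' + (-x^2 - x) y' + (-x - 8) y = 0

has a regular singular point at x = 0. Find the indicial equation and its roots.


Divide by x^2 to reach normal form y'' + P_1(x) y' + P_2(x) y = 0 with P_1(x) = -1 - 1/x and P_2(x) = -1/x - 8/x^2.
x = 0 is a singular point because the y'-coefficient -1 - 1/x has a pole at x = 0 and the y-coefficient -1/x - 8/x^2 has a pole at x = 0.
It is a regular singular point because x P_1(x) = p(x) = -x - 1 and x^2 P_2(x) = q(x) = -x - 8 are polynomials, hence analytic at x = 0.
p(0) = -1,  q(0) = -8.
Indicial equation: r(r-1) + p(0) r + q(0) = 0, i.e. r^2 + (p(0) - 1) r + q(0) = 0, i.e. r^2 - 2 r - 8 = 0.
Discriminant: (-2)^2 - 4(-8) = 36, so r = (2 ± 6)/2.
Solving: r_1 = 4, r_2 = -2.

indicial: r^2 - 2 r - 8 = 0; roots r_1 = 4, r_2 = -2


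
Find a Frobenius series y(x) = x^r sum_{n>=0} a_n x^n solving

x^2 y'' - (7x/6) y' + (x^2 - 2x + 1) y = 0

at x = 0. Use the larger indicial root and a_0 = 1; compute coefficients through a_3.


Write in Frobenius form y'' + (p(x)/x) y' + (q(x)/x^2) y = 0:
  p(x) = -7/6,  q(x) = x^2 - 2x + 1.
Indicial equation: r(r-1) + (-7/6) r + (1) = 0 -> roots r_1 = 3/2, r_2 = 2/3.
Take r = r_1 = 3/2. Let y(x) = x^r sum_{n>=0} a_n x^n with a_0 = 1.
Substitute y = x^r sum a_n x^n and match x^{r+n}. The recurrence is
  D(n) a_n - 2 a_{n-1} + 1 a_{n-2} = 0,  where D(n) = (r+n)(r+n-1) + (-7/6)(r+n) + (1).
  a_n = [2 a_{n-1} - 1 a_{n-2}] / D(n).
Since the indicial polynomial factors as (r - r_1)(r - r_2), D(n) = (r_1 + n - r_1)(r_1 + n - r_2) = n(n + 5/6).
Evaluating step by step (a_0 = 1):
  n = 1: D(1) = 1(1 + 5/6) = 11/6; numerator = 2(1) = 2; a_1 = (2)/(11/6) = 12/11
  n = 2: D(2) = 2(2 + 5/6) = 17/3; numerator = 2(12/11) - 1(1) = 13/11; a_2 = (13/11)/(17/3) = 39/187
  n = 3: D(3) = 3(3 + 5/6) = 23/2; numerator = 2(39/187) - 1(12/11) = -126/187; a_3 = (-126/187)/(23/2) = -252/4301

r = 3/2; a_0 = 1; a_1 = 12/11; a_2 = 39/187; a_3 = -252/4301


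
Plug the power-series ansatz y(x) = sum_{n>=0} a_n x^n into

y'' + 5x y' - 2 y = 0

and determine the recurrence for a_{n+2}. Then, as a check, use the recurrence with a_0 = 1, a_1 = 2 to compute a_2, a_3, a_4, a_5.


Substitute y = sum_n a_n x^n.
y''(x) has coefficient (n+2)(n+1) a_{n+2} at x^n;
5 x y'(x) has coefficient 5 n a_n at x^n (shift);
-2 y(x) has coefficient -2 a_n at x^n.
Matching x^n: (n+2)(n+1) a_{n+2} + (5n - 2) a_n = 0.
Thus a_{n+2} = (-5n + 2) / ((n+1)(n+2)) * a_n.

Check with a_0 = 1, a_1 = 2 (apply the recurrence for n = 0, 1, 2, 3): a_0 = 1, a_1 = 2, a_2 = 1, a_3 = -1, a_4 = -2/3, a_5 = 13/20.

a_(n+2) = (-5n + 2) / ((n+1)(n+2)) * a_n; check: a_0 = 1, a_1 = 2, a_2 = 1, a_3 = -1, a_4 = -2/3, a_5 = 13/20


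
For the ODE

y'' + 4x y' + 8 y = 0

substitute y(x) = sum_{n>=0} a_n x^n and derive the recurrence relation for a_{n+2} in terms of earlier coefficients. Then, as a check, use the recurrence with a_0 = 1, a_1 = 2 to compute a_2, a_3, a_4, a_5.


Substitute y = sum_n a_n x^n.
y''(x) has coefficient (n+2)(n+1) a_{n+2} at x^n;
4 x y'(x) has coefficient 4 n a_n at x^n (shift);
8 y(x) has coefficient 8 a_n at x^n.
Matching x^n: (n+2)(n+1) a_{n+2} + (4n + 8) a_n = 0.
Thus a_{n+2} = (-4n - 8) / ((n+1)(n+2)) * a_n.

Check with a_0 = 1, a_1 = 2 (apply the recurrence for n = 0, 1, 2, 3): a_0 = 1, a_1 = 2, a_2 = -4, a_3 = -4, a_4 = 16/3, a_5 = 4.

a_(n+2) = (-4n - 8) / ((n+1)(n+2)) * a_n; check: a_0 = 1, a_1 = 2, a_2 = -4, a_3 = -4, a_4 = 16/3, a_5 = 4


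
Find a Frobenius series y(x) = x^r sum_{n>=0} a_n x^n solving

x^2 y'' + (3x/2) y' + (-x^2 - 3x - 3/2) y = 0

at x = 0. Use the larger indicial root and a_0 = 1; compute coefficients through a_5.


Write in Frobenius form y'' + (p(x)/x) y' + (q(x)/x^2) y = 0:
  p(x) = 3/2,  q(x) = -x^2 - 3x - 3/2.
Indicial equation: r(r-1) + (3/2) r + (-3/2) = 0 -> roots r_1 = 1, r_2 = -3/2.
Take r = r_1 = 1. Let y(x) = x^r sum_{n>=0} a_n x^n with a_0 = 1.
Substitute y = x^r sum a_n x^n and match x^{r+n}. The recurrence is
  D(n) a_n - 3 a_{n-1} - 1 a_{n-2} = 0,  where D(n) = (r+n)(r+n-1) + (3/2)(r+n) + (-3/2).
  a_n = [3 a_{n-1} + 1 a_{n-2}] / D(n).
Since the indicial polynomial factors as (r - r_1)(r - r_2), D(n) = (r_1 + n - r_1)(r_1 + n - r_2) = n(n + 5/2).
Evaluating step by step (a_0 = 1):
  n = 1: D(1) = 1(1 + 5/2) = 7/2; numerator = 3(1) = 3; a_1 = (3)/(7/2) = 6/7
  n = 2: D(2) = 2(2 + 5/2) = 9; numerator = 3(6/7) + 1(1) = 25/7; a_2 = (25/7)/(9) = 25/63
  n = 3: D(3) = 3(3 + 5/2) = 33/2; numerator = 3(25/63) + 1(6/7) = 43/21; a_3 = (43/21)/(33/2) = 86/693
  n = 4: D(4) = 4(4 + 5/2) = 26; numerator = 3(86/693) + 1(25/63) = 533/693; a_4 = (533/693)/(26) = 41/1386
  n = 5: D(5) = 5(5 + 5/2) = 75/2; numerator = 3(41/1386) + 1(86/693) = 295/1386; a_5 = (295/1386)/(75/2) = 59/10395

r = 1; a_0 = 1; a_1 = 6/7; a_2 = 25/63; a_3 = 86/693; a_4 = 41/1386; a_5 = 59/10395


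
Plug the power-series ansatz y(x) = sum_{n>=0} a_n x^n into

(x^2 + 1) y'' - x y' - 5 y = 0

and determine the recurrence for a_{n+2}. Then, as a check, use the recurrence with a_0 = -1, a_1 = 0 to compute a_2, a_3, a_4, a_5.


Substitute y = sum_n a_n x^n.
(1 + 1 x^2) y'' contributes (n+2)(n+1) a_{n+2} + n(n-1) a_n at x^n.
-x y'(x) contributes -n a_n at x^n.
-5 y(x) contributes -5 a_n at x^n.
Matching x^n: (n+2)(n+1) a_{n+2} + (n(n-1) - n - 5) a_n = 0.
Thus a_{n+2} = (-n(n-1) + n + 5) / ((n+1)(n+2)) * a_n.

Check with a_0 = -1, a_1 = 0 (apply the recurrence for n = 0, 1, 2, 3): a_0 = -1, a_1 = 0, a_2 = -5/2, a_3 = 0, a_4 = -25/24, a_5 = 0.

a_(n+2) = (-n(n-1) + n + 5) / ((n+1)(n+2)) * a_n; check: a_0 = -1, a_1 = 0, a_2 = -5/2, a_3 = 0, a_4 = -25/24, a_5 = 0


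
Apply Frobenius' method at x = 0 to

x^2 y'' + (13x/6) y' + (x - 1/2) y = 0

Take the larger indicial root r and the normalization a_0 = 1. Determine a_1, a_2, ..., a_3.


Write in Frobenius form y'' + (p(x)/x) y' + (q(x)/x^2) y = 0:
  p(x) = 13/6,  q(x) = x - 1/2.
Indicial equation: r(r-1) + (13/6) r + (-1/2) = 0 -> roots r_1 = 1/3, r_2 = -3/2.
Take r = r_1 = 1/3. Let y(x) = x^r sum_{n>=0} a_n x^n with a_0 = 1.
Substitute y = x^r sum a_n x^n and match x^{r+n}. The recurrence is
  D(n) a_n + 1 a_{n-1} = 0,  where D(n) = (r+n)(r+n-1) + (13/6)(r+n) + (-1/2).
  a_n = -1 / D(n) * a_{n-1}.
Since the indicial polynomial factors as (r - r_1)(r - r_2), D(n) = (r_1 + n - r_1)(r_1 + n - r_2) = n(n + 11/6).
Evaluating step by step (a_0 = 1):
  n = 1: D(1) = 1(1 + 11/6) = 17/6; numerator = -1(1) = -1; a_1 = (-1)/(17/6) = -6/17
  n = 2: D(2) = 2(2 + 11/6) = 23/3; numerator = -1(-6/17) = 6/17; a_2 = (6/17)/(23/3) = 18/391
  n = 3: D(3) = 3(3 + 11/6) = 29/2; numerator = -1(18/391) = -18/391; a_3 = (-18/391)/(29/2) = -36/11339

r = 1/3; a_0 = 1; a_1 = -6/17; a_2 = 18/391; a_3 = -36/11339


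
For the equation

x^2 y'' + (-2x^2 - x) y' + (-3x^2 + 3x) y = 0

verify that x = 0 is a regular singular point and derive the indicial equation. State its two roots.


Divide by x^2 to reach normal form y'' + P_1(x) y' + P_2(x) y = 0 with P_1(x) = -2 - 1/x and P_2(x) = -3 + 3/x.
x = 0 is a singular point because the y'-coefficient -2 - 1/x has a pole at x = 0 and the y-coefficient -3 + 3/x has a pole at x = 0.
It is a regular singular point because x P_1(x) = p(x) = -2x - 1 and x^2 P_2(x) = q(x) = -3x^2 + 3x are polynomials, hence analytic at x = 0.
p(0) = -1,  q(0) = 0.
Indicial equation: r(r-1) + p(0) r + q(0) = 0, i.e. r^2 + (p(0) - 1) r + q(0) = 0, i.e. r^2 - 2 r = 0.
Discriminant: (-2)^2 - 4(0) = 4, so r = (2 ± 2)/2.
Solving: r_1 = 2, r_2 = 0.

indicial: r^2 - 2 r = 0; roots r_1 = 2, r_2 = 0


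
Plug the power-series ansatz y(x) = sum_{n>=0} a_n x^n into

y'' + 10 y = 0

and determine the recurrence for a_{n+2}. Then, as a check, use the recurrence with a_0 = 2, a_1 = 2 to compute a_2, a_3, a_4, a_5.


Substitute y = sum_n a_n x^n into y'' + (const) y = 0.
y''(x) = sum_{n>=0} (n+2)(n+1) a_{n+2} x^n.
The ODE becomes sum_n [(n+2)(n+1) a_{n+2} + 10 a_n] x^n = 0.
Setting each coefficient to zero gives the recurrence:
  (n+2)(n+1) a_{n+2} + 10 a_n = 0,
  a_{n+2} = -10 / ((n+1)(n+2)) a_n.

Check with a_0 = 2, a_1 = 2 (apply the recurrence for n = 0, 1, 2, 3): a_0 = 2, a_1 = 2, a_2 = -10, a_3 = -10/3, a_4 = 25/3, a_5 = 5/3.

a_{n+2} = -10/((n+1)(n+2)) * a_n; check: a_0 = 2, a_1 = 2, a_2 = -10, a_3 = -10/3, a_4 = 25/3, a_5 = 5/3


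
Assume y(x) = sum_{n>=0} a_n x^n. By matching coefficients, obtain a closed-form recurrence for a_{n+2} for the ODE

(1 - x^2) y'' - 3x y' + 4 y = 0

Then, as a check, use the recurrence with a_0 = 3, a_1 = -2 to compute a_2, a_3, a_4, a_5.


Substitute y = sum_n a_n x^n.
(1 - 1 x^2) y'' contributes (n+2)(n+1) a_{n+2} - n(n-1) a_n at x^n.
-3 x y'(x) contributes -3 n a_n at x^n.
4 y(x) contributes 4 a_n at x^n.
Matching x^n: (n+2)(n+1) a_{n+2} + (-n(n-1) - 3 n + 4) a_n = 0.
Thus a_{n+2} = (n(n-1) + 3 n - 4) / ((n+1)(n+2)) * a_n.

Check with a_0 = 3, a_1 = -2 (apply the recurrence for n = 0, 1, 2, 3): a_0 = 3, a_1 = -2, a_2 = -6, a_3 = 1/3, a_4 = -2, a_5 = 11/60.

a_(n+2) = (n(n-1) + 3 n - 4) / ((n+1)(n+2)) * a_n; check: a_0 = 3, a_1 = -2, a_2 = -6, a_3 = 1/3, a_4 = -2, a_5 = 11/60


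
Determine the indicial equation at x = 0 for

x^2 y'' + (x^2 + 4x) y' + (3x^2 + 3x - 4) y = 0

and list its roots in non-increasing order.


Divide by x^2 to reach normal form y'' + P_1(x) y' + P_2(x) y = 0 with P_1(x) = 1 + 4/x and P_2(x) = 3 + 3/x - 4/x^2.
x = 0 is a singular point because the y'-coefficient 1 + 4/x has a pole at x = 0 and the y-coefficient 3 + 3/x - 4/x^2 has a pole at x = 0.
It is a regular singular point because x P_1(x) = p(x) = x + 4 and x^2 P_2(x) = q(x) = 3x^2 + 3x - 4 are polynomials, hence analytic at x = 0.
p(0) = 4,  q(0) = -4.
Indicial equation: r(r-1) + p(0) r + q(0) = 0, i.e. r^2 + (p(0) - 1) r + q(0) = 0, i.e. r^2 + 3 r - 4 = 0.
Discriminant: (3)^2 - 4(-4) = 25, so r = (-3 ± 5)/2.
Solving: r_1 = 1, r_2 = -4.

indicial: r^2 + 3 r - 4 = 0; roots r_1 = 1, r_2 = -4


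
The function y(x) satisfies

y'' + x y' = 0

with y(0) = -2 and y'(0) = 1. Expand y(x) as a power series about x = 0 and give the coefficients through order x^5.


Ansatz: y(x) = sum_{n>=0} a_n x^n, so y'(x) = sum_{n>=1} n a_n x^(n-1) and y''(x) = sum_{n>=2} n(n-1) a_n x^(n-2).
Substitute into P(x) y'' + Q(x) y' + R(x) y = 0 with P(x) = 1, Q(x) = x, R(x) = 0, and match powers of x.
Initial conditions: a_0 = -2, a_1 = 1.
Setting the coefficient of each power of x to zero and solving order by order (substituting the coefficients already found):
  x^0: 2 a_2 = 0  ->  a_2 = 0
  x^1: 6 a_3 + a_1 = 0  ->  6 a_3 = -a_1 = -1  ->  a_3 = -1/6
  x^2: 12 a_4 + 2 a_2 = 0  ->  12 a_4 = -2 a_2 = 0  ->  a_4 = 0
  x^3: 20 a_5 + 3 a_3 = 0  ->  20 a_5 = -3 a_3 = 1/2  ->  a_5 = 1/40
Truncated series: y(x) = -2 + x - (1/6) x^3 + (1/40) x^5 + O(x^6).

a_0 = -2; a_1 = 1; a_2 = 0; a_3 = -1/6; a_4 = 0; a_5 = 1/40


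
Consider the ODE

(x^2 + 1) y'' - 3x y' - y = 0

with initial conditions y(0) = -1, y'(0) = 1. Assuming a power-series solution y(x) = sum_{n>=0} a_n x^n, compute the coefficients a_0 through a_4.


Ansatz: y(x) = sum_{n>=0} a_n x^n, so y'(x) = sum_{n>=1} n a_n x^(n-1) and y''(x) = sum_{n>=2} n(n-1) a_n x^(n-2).
Substitute into P(x) y'' + Q(x) y' + R(x) y = 0 with P(x) = x^2 + 1, Q(x) = -3x, R(x) = -1, and match powers of x.
Initial conditions: a_0 = -1, a_1 = 1.
Setting the coefficient of each power of x to zero and solving order by order (substituting the coefficients already found):
  x^0: 2 a_2 - a_0 = 0  ->  2 a_2 = a_0 = -1  ->  a_2 = -1/2
  x^1: 6 a_3 - 4 a_1 = 0  ->  6 a_3 = 4 a_1 = 4  ->  a_3 = 2/3
  x^2: 12 a_4 - 5 a_2 = 0  ->  12 a_4 = 5 a_2 = -5/2  ->  a_4 = -5/24
Truncated series: y(x) = -1 + x - (1/2) x^2 + (2/3) x^3 - (5/24) x^4 + O(x^5).

a_0 = -1; a_1 = 1; a_2 = -1/2; a_3 = 2/3; a_4 = -5/24


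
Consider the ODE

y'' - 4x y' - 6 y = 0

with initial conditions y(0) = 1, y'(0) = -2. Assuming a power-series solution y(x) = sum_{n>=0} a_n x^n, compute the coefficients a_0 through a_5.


Ansatz: y(x) = sum_{n>=0} a_n x^n, so y'(x) = sum_{n>=1} n a_n x^(n-1) and y''(x) = sum_{n>=2} n(n-1) a_n x^(n-2).
Substitute into P(x) y'' + Q(x) y' + R(x) y = 0 with P(x) = 1, Q(x) = -4x, R(x) = -6, and match powers of x.
Initial conditions: a_0 = 1, a_1 = -2.
Setting the coefficient of each power of x to zero and solving order by order (substituting the coefficients already found):
  x^0: 2 a_2 - 6 a_0 = 0  ->  2 a_2 = 6 a_0 = 6  ->  a_2 = 3
  x^1: 6 a_3 - 10 a_1 = 0  ->  6 a_3 = 10 a_1 = -20  ->  a_3 = -10/3
  x^2: 12 a_4 - 14 a_2 = 0  ->  12 a_4 = 14 a_2 = 42  ->  a_4 = 7/2
  x^3: 20 a_5 - 18 a_3 = 0  ->  20 a_5 = 18 a_3 = -60  ->  a_5 = -3
Truncated series: y(x) = 1 - 2 x + 3 x^2 - (10/3) x^3 + (7/2) x^4 - 3 x^5 + O(x^6).

a_0 = 1; a_1 = -2; a_2 = 3; a_3 = -10/3; a_4 = 7/2; a_5 = -3


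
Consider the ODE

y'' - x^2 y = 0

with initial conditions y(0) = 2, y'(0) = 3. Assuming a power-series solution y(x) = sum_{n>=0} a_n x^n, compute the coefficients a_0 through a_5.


Ansatz: y(x) = sum_{n>=0} a_n x^n, so y'(x) = sum_{n>=1} n a_n x^(n-1) and y''(x) = sum_{n>=2} n(n-1) a_n x^(n-2).
Substitute into P(x) y'' + Q(x) y' + R(x) y = 0 with P(x) = 1, Q(x) = 0, R(x) = -x^2, and match powers of x.
Initial conditions: a_0 = 2, a_1 = 3.
Setting the coefficient of each power of x to zero and solving order by order (substituting the coefficients already found):
  x^0: 2 a_2 = 0  ->  a_2 = 0
  x^1: 6 a_3 = 0  ->  a_3 = 0
  x^2: 12 a_4 - a_0 = 0  ->  12 a_4 = a_0 = 2  ->  a_4 = 1/6
  x^3: 20 a_5 - a_1 = 0  ->  20 a_5 = a_1 = 3  ->  a_5 = 3/20
Truncated series: y(x) = 2 + 3 x + (1/6) x^4 + (3/20) x^5 + O(x^6).

a_0 = 2; a_1 = 3; a_2 = 0; a_3 = 0; a_4 = 1/6; a_5 = 3/20


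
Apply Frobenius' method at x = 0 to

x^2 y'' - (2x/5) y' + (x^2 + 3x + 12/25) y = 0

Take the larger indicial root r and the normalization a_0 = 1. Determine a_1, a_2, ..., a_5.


Write in Frobenius form y'' + (p(x)/x) y' + (q(x)/x^2) y = 0:
  p(x) = -2/5,  q(x) = x^2 + 3x + 12/25.
Indicial equation: r(r-1) + (-2/5) r + (12/25) = 0 -> roots r_1 = 4/5, r_2 = 3/5.
Take r = r_1 = 4/5. Let y(x) = x^r sum_{n>=0} a_n x^n with a_0 = 1.
Substitute y = x^r sum a_n x^n and match x^{r+n}. The recurrence is
  D(n) a_n + 3 a_{n-1} + 1 a_{n-2} = 0,  where D(n) = (r+n)(r+n-1) + (-2/5)(r+n) + (12/25).
  a_n = [-3 a_{n-1} - 1 a_{n-2}] / D(n).
Since the indicial polynomial factors as (r - r_1)(r - r_2), D(n) = (r_1 + n - r_1)(r_1 + n - r_2) = n(n + 1/5).
Evaluating step by step (a_0 = 1):
  n = 1: D(1) = 1(1 + 1/5) = 6/5; numerator = -3(1) = -3; a_1 = (-3)/(6/5) = -5/2
  n = 2: D(2) = 2(2 + 1/5) = 22/5; numerator = -3(-5/2) - 1(1) = 13/2; a_2 = (13/2)/(22/5) = 65/44
  n = 3: D(3) = 3(3 + 1/5) = 48/5; numerator = -3(65/44) - 1(-5/2) = -85/44; a_3 = (-85/44)/(48/5) = -425/2112
  n = 4: D(4) = 4(4 + 1/5) = 84/5; numerator = -3(-425/2112) - 1(65/44) = -615/704; a_4 = (-615/704)/(84/5) = -1025/19712
  n = 5: D(5) = 5(5 + 1/5) = 26; numerator = -3(-1025/19712) - 1(-425/2112) = 21125/59136; a_5 = (21125/59136)/(26) = 1625/118272

r = 4/5; a_0 = 1; a_1 = -5/2; a_2 = 65/44; a_3 = -425/2112; a_4 = -1025/19712; a_5 = 1625/118272
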